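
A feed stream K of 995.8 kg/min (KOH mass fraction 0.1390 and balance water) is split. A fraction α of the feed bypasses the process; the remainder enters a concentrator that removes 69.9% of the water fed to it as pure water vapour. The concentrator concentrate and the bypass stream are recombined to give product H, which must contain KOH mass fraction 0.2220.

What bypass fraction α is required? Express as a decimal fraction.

All 995.8×0.139 = 138.42 kg/min of KOH reaches H, so H = 138.42/0.222 = 623.5 kg/min and vapour = 372.3 kg/min.
The evaporator receives (1−α)·995.8 of feed at 0.861 water and removes 0.699 of that water:
0.699×0.861×(1−α)×995.8 = 372.3
(1−α) = 372.3/599.31 = 0.6212;  α = 0.3788.

0.379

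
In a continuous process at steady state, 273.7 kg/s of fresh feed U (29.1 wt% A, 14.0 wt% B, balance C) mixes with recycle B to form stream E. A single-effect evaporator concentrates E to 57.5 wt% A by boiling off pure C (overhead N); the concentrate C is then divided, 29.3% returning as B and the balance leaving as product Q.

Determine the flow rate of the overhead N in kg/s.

Overall A balance (none leaves overhead): A in fresh feed = A in product, i.e. 273.7×0.291 = (1−0.293)·C·0.575.
C = 79.647/(0.575×0.707) = 195.92 kg/s.
Recycle B = 0.293×195.92 = 57.405 kg/s.
Combined feed E = 273.7 + 57.405 = 331.1 kg/s.
Overhead N = E − C = 331.1 − 195.92 = 135.18 kg/s.

135.2 kg/s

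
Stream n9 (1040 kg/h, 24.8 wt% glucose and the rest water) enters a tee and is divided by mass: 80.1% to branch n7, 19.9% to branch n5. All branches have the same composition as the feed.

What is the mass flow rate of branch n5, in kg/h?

207 kg/h

Branch n5 flow = 0.199×1040 = 206.96 kg/h.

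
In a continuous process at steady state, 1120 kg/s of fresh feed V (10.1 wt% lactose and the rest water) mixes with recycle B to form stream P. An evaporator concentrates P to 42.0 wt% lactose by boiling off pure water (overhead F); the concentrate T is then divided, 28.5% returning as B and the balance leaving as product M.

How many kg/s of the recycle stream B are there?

107.4 kg/s

Overall lactose balance (none leaves overhead): lactose in fresh feed = lactose in product, i.e. 1120×0.101 = (1−0.285)·T·0.420.
T = 113.12/(0.420×0.715) = 376.69 kg/s.
Recycle B = 0.285×376.69 = 107.36 kg/s.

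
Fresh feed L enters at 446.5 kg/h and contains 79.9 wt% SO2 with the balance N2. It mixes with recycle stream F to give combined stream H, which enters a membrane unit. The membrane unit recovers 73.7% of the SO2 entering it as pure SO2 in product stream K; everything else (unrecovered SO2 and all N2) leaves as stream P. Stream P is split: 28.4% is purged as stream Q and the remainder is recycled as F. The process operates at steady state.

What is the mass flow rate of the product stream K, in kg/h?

SO2 in H: m_A = 446.5×0.799 + (1−0.284)·(1−0.737)·m_A, so m_A = 356.75/0.8117 = 439.52 kg/h.
Product K = 0.737×439.52 = 323.92 kg/h.

323.9 kg/h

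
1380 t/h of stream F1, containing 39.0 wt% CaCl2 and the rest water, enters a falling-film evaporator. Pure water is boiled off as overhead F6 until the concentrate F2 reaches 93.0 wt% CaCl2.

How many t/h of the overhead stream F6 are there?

CaCl2 is conserved: 1380×0.390 = 538.2 t/h all reports to the concentrate.
Concentrate = 538.2/(target fraction) = 578.71 t/h.
Overhead = 1380 − 578.71 = 801.29 t/h.

801.3 t/h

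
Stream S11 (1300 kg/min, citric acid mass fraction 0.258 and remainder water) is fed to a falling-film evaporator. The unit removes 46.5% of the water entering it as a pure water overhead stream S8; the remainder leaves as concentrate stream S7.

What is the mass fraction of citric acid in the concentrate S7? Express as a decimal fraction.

citric acid is not removed: 1300×0.258 = 335.4 kg/min of citric acid enters S7.
water entering = 1300×0.742 = 964.6 kg/min; overhead removed = 0.465×964.6 = 448.54 kg/min.
Concentrate = 1300 − 448.54 = 851.46 kg/min.
Mass fraction = 335.4/851.46 = 0.394.

0.394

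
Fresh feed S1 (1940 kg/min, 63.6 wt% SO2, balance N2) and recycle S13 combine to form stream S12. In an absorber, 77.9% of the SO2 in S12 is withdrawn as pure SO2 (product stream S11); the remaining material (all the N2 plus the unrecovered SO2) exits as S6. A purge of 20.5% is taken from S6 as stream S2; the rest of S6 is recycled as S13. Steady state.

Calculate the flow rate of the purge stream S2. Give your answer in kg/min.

N2 enters only via S1 and leaves only via the purge: 1940×0.364 = 0.205×(N2 in S6), and the absorber passes all N2, so N2 in S12 = N2 in S6 = 3444.7 kg/min.
SO2 in S12: m_A = 1940×0.636 + (1−0.205)·(1−0.779)·m_A, so m_A = 1233.8/0.8243 = 1496.8 kg/min.
S6 = (1−0.779)×1496.8 + 3444.7 = 3775.5 kg/min.
Purge S2 = 0.205×3775.5 = 773.97 kg/min.

774 kg/min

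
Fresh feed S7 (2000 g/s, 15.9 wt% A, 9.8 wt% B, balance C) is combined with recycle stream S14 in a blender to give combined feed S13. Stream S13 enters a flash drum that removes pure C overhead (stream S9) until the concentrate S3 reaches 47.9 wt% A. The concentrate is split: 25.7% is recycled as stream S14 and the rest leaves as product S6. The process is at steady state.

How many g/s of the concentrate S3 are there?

Overall A balance (none leaves overhead): A in fresh feed = A in product, i.e. 2000×0.159 = (1−0.257)·S3·0.479.
S3 = 318/(0.479×0.743) = 893.52 g/s.

893.5 g/s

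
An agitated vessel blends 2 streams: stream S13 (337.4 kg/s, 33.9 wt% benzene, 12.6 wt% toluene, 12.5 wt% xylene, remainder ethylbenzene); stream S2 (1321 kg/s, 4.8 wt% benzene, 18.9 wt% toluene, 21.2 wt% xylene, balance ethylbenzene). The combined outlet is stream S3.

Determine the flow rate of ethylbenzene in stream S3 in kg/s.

866.2 kg/s

ethylbenzene out = ethylbenzene in = 337.4×0.410 + 1321×0.551 = 866.21 kg/s.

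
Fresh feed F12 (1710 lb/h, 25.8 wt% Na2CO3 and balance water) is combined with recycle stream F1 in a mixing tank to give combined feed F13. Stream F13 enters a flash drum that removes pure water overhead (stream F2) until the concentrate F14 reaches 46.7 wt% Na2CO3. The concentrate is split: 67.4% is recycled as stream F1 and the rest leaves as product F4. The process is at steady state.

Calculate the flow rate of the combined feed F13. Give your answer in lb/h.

Overall Na2CO3 balance (none leaves overhead): Na2CO3 in fresh feed = Na2CO3 in product, i.e. 1710×0.258 = (1−0.674)·F14·0.467.
F14 = 441.18/(0.467×0.326) = 2897.9 lb/h.
Recycle F1 = 0.674×2897.9 = 1953.2 lb/h.
Combined feed F13 = 1710 + 1953.2 = 3663.2 lb/h.

3663 lb/h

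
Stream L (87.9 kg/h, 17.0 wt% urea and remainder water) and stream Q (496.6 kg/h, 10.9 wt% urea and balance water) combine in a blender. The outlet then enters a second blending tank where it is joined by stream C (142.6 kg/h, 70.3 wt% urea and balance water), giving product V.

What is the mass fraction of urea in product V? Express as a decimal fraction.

Overall, product flow = 727.1 kg/h.
urea in = 87.9×0.170 + 496.6×0.109 + 142.6×0.703 = 169.32 kg/h.
urea fraction in V = 0.233.

0.233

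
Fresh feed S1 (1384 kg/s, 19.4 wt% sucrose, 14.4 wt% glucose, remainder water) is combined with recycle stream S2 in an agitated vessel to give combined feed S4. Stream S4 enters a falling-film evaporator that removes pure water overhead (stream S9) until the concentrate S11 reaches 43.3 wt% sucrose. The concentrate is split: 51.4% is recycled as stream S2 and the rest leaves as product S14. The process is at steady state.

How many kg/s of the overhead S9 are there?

Overall sucrose balance (none leaves overhead): sucrose in fresh feed = sucrose in product, i.e. 1384×0.194 = (1−0.514)·S11·0.433.
S11 = 268.5/(0.433×0.486) = 1275.9 kg/s.
Recycle S2 = 0.514×1275.9 = 655.81 kg/s.
Combined feed S4 = 1384 + 655.81 = 2039.8 kg/s.
Overhead S9 = S4 − S11 = 2039.8 − 1275.9 = 763.92 kg/s.

763.9 kg/s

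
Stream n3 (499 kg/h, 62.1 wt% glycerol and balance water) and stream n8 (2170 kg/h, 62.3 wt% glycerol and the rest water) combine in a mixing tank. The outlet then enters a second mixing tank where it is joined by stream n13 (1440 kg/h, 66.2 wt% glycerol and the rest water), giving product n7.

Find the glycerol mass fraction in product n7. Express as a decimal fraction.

0.6364

Overall, product flow = 4109 kg/h.
glycerol in = 499×0.621 + 2170×0.623 + 1440×0.662 = 2615.1 kg/h.
glycerol fraction in n7 = 0.6364.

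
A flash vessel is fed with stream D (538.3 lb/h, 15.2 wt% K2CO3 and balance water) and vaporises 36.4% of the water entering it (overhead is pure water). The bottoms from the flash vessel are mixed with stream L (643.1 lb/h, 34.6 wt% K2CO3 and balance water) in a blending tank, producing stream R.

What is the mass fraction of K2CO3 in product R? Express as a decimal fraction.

Vapour removed = 0.364×0.848×538.3 = 166.16 lb/h; concentrate = 372.14 lb/h.
K2CO3 reaching the mixer = 81.822 (from concentrate) + 643.1×0.346 = 304.33 lb/h.
Product flow = 372.14 + 643.1 = 1015.2 lb/h; K2CO3 fraction = 0.300.

0.300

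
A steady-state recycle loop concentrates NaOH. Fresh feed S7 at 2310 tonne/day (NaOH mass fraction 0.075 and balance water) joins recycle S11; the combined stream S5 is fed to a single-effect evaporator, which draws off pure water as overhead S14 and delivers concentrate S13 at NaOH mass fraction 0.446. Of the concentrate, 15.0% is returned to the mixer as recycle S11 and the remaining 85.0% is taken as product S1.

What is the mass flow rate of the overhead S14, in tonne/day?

Overall NaOH balance (none leaves overhead): NaOH in fresh feed = NaOH in product, i.e. 2310×0.075 = (1−0.150)·S13·0.446.
S13 = 173.25/(0.446×0.850) = 457 tonne/day.
Recycle S11 = 0.150×457 = 68.551 tonne/day.
Combined feed S5 = 2310 + 68.551 = 2378.6 tonne/day.
Overhead S14 = S5 − S13 = 2378.6 − 457 = 1921.5 tonne/day.

1922 tonne/day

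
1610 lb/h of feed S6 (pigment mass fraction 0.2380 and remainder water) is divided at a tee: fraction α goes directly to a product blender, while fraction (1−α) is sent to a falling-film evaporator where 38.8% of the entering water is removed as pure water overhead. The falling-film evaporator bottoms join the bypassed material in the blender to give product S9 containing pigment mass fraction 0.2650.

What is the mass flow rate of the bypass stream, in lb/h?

All 1610×0.238 = 383.18 lb/h of pigment reaches S9, so S9 = 383.18/0.265 = 1446 lb/h and vapour = 164.04 lb/h.
The evaporator receives (1−α)·1610 of feed at 0.762 water and removes 0.388 of that water:
0.388×0.762×(1−α)×1610 = 164.04
(1−α) = 164.04/476.01 = 0.3446;  α = 0.6554.
Bypass flow = 0.6554×1610 = 1055.2 lb/h.

1055 lb/h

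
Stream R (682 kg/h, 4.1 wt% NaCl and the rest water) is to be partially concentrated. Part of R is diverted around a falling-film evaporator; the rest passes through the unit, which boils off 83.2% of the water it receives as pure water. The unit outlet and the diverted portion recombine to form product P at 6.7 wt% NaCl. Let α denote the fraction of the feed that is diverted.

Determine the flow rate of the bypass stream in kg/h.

All 682×0.041 = 27.962 kg/h of NaCl reaches P, so P = 27.962/0.067 = 417.34 kg/h and vapour = 264.66 kg/h.
The evaporator receives (1−α)·682 of feed at 0.959 water and removes 0.832 of that water:
0.832×0.959×(1−α)×682 = 264.66
(1−α) = 264.66/544.16 = 0.4864;  α = 0.5136.
Bypass flow = 0.5136×682 = 350.3 kg/h.

350.3 kg/h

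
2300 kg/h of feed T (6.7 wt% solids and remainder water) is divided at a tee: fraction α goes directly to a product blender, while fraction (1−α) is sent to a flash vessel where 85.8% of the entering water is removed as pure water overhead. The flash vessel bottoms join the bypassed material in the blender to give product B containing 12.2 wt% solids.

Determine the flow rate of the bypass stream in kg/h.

All 2300×0.067 = 154.1 kg/h of solids reaches B, so B = 154.1/0.122 = 1263.1 kg/h and vapour = 1036.9 kg/h.
The evaporator receives (1−α)·2300 of feed at 0.933 water and removes 0.858 of that water:
0.858×0.933×(1−α)×2300 = 1036.9
(1−α) = 1036.9/1841.2 = 0.5632;  α = 0.4368.
Bypass flow = 0.4368×2300 = 1004.7 kg/h.

1005 kg/h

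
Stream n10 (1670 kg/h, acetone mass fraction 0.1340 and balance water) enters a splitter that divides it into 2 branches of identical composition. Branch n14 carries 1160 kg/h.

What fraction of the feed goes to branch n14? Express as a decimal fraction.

0.695

Fraction to n14 = 1160/1670 = 0.6946.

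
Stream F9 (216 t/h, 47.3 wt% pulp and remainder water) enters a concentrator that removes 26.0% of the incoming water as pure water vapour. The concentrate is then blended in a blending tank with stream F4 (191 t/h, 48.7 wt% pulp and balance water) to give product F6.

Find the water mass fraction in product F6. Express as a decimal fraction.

0.4828

Vapour removed = 0.260×0.527×216 = 29.596 t/h; concentrate = 186.4 t/h.
water reaching the mixer = 84.236 (from concentrate) + 191×0.513 = 182.22 t/h.
Product flow = 186.4 + 191 = 377.4 t/h; water fraction = 0.4828.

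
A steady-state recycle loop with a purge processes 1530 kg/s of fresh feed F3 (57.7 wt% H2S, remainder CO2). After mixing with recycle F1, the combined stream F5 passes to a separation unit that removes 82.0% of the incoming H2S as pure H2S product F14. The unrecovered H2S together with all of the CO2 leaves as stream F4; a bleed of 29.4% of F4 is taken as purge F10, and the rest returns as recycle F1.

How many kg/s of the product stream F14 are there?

H2S in F5: m_A = 1530×0.577 + (1−0.294)·(1−0.820)·m_A, so m_A = 882.81/0.8729 = 1011.3 kg/s.
Product F14 = 0.820×1011.3 = 829.29 kg/s.

829.3 kg/s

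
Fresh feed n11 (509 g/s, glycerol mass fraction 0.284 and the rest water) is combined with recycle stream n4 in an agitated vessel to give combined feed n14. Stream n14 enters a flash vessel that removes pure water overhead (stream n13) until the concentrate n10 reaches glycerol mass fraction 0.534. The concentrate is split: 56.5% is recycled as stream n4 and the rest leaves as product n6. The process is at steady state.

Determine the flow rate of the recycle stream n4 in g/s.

Overall glycerol balance (none leaves overhead): glycerol in fresh feed = glycerol in product, i.e. 509×0.284 = (1−0.565)·n10·0.534.
n10 = 144.56/(0.534×0.435) = 622.31 g/s.
Recycle n4 = 0.565×622.31 = 351.6 g/s.

351.6 g/s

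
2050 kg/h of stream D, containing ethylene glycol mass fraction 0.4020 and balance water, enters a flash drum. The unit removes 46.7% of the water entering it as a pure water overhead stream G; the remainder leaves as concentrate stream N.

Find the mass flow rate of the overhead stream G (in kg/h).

water entering = 2050×0.598 = 1225.9 kg/h; overhead removed = 0.467×1225.9 = 572.5 kg/h.

572.5 kg/h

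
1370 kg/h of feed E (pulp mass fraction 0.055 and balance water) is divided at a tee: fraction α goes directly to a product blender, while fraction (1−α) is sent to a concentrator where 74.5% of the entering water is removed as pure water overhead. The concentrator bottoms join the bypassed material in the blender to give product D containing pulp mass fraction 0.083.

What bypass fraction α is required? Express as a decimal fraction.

All 1370×0.055 = 75.35 kg/h of pulp reaches D, so D = 75.35/0.083 = 907.83 kg/h and vapour = 462.17 kg/h.
The evaporator receives (1−α)·1370 of feed at 0.945 water and removes 0.745 of that water:
0.745×0.945×(1−α)×1370 = 462.17
(1−α) = 462.17/964.51 = 0.4792;  α = 0.5208.

0.521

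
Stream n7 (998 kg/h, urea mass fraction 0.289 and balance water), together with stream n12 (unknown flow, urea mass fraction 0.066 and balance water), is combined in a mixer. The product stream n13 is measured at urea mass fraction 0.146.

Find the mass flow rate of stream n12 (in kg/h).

1784 kg/h

Let n12 be the unknown flow. Total out = 998 + n12.
urea balance: 288.42 + 0.066·n12 = 0.146·(998 + n12)
(0.066 − 0.146)·n12 = 0.146×998 − 288.42 = -142.71
n12 = -142.71 / -0.080 = 1783.9 kg/h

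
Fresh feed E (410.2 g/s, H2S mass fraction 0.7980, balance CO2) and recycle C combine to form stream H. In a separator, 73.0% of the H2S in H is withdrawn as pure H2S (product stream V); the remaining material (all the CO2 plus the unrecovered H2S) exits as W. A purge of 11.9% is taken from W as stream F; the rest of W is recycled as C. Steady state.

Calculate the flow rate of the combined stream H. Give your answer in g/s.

1126 g/s

CO2 enters only via E and leaves only via the purge: 410.2×0.202 = 0.119×(CO2 in W), and the separator passes all CO2, so CO2 in H = CO2 in W = 696.31 g/s.
H2S in H: m_A = 410.2×0.798 + (1−0.119)·(1−0.730)·m_A, so m_A = 327.34/0.7621 = 429.51 g/s.
H = 429.51 + 696.31 = 1125.8 g/s.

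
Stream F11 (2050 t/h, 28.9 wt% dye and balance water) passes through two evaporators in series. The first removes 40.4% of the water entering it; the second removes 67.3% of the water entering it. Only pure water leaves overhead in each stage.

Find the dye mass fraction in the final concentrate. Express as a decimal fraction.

water in feed = 2050×0.711 = 1457.5 t/h.
After stage 1: water left = (1−0.404)×1457.5 = 868.7; stream total = 1461.1 t/h.
After stage 2: water left = (1−0.673)×868.7 = 284.06; final concentrate = 876.51 t/h.
dye fraction = 592.45/876.51 = 0.676.

0.676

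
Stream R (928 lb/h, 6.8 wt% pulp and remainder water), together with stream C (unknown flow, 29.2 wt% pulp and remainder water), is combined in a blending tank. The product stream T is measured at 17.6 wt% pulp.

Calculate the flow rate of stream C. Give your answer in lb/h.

Let C be the unknown flow. Total out = 928 + C.
pulp balance: 63.104 + 0.292·C = 0.176·(928 + C)
(0.292 − 0.176)·C = 0.176×928 − 63.104 = 100.22
C = 100.22 / 0.116 = 864 lb/h

864 lb/h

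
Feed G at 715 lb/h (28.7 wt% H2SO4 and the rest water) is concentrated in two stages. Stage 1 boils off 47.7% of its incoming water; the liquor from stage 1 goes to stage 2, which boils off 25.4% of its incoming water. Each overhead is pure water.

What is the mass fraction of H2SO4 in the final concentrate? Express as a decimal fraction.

water in feed = 715×0.713 = 509.79 lb/h.
After stage 1: water left = (1−0.477)×509.79 = 266.62; stream total = 471.83 lb/h.
After stage 2: water left = (1−0.254)×266.62 = 198.9; final concentrate = 404.11 lb/h.
H2SO4 fraction = 205.2/404.11 = 0.508.

0.508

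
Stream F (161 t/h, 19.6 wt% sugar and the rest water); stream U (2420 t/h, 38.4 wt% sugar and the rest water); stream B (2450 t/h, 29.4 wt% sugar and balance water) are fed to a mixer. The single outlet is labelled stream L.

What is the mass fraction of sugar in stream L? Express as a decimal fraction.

Total flow out = 161 + 2420 + 2450 = 5031 t/h.
sugar in = 161×0.196 + 2420×0.384 + 2450×0.294 = 1681.1 t/h.
sugar mass fraction in L = 1681.1/5031 = 0.334.

0.334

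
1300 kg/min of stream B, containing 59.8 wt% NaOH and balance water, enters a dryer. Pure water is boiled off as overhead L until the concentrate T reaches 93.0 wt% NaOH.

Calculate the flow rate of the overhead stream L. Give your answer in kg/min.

464.1 kg/min

NaOH is conserved: 1300×0.598 = 777.4 kg/min all reports to the concentrate.
Concentrate = 777.4/(target fraction) = 835.91 kg/min.
Overhead = 1300 − 835.91 = 464.09 kg/min.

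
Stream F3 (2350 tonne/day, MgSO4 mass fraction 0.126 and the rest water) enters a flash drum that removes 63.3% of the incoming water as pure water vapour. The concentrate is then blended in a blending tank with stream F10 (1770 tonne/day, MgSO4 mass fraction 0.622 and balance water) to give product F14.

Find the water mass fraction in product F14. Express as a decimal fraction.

Vapour removed = 0.633×0.874×2350 = 1300.1 tonne/day; concentrate = 1049.9 tonne/day.
water reaching the mixer = 753.78 (from concentrate) + 1770×0.378 = 1422.8 tonne/day.
Product flow = 1049.9 + 1770 = 2819.9 tonne/day; water fraction = 0.505.

0.505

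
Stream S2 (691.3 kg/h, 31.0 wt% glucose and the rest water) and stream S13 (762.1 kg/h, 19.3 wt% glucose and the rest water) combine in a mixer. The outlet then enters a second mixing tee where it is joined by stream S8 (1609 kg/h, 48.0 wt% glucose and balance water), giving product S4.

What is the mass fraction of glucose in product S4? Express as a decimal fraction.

0.370

Overall, product flow = 3062.4 kg/h.
glucose in = 691.3×0.310 + 762.1×0.193 + 1609×0.480 = 1133.7 kg/h.
glucose fraction in S4 = 0.370.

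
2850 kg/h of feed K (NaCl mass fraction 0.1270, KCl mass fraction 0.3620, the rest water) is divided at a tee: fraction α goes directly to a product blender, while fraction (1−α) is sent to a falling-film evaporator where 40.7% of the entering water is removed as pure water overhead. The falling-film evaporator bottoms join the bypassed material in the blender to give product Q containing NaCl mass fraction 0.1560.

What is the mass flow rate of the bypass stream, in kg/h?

All 2850×0.127 = 361.95 kg/h of NaCl reaches Q, so Q = 361.95/0.156 = 2320.2 kg/h and vapour = 529.81 kg/h.
The evaporator receives (1−α)·2850 of feed at 0.511 water and removes 0.407 of that water:
0.407×0.511×(1−α)×2850 = 529.81
(1−α) = 529.81/592.73 = 0.8938;  α = 0.1062.
Bypass flow = 0.1062×2850 = 302.57 kg/h.

302.6 kg/h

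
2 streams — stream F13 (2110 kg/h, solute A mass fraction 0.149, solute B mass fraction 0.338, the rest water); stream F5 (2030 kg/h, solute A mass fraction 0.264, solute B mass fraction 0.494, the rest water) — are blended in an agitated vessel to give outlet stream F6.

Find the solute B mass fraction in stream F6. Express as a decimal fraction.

Total flow out = 2110 + 2030 = 4140 kg/h.
solute B in = 2110×0.338 + 2030×0.494 = 1716 kg/h.
solute B mass fraction in F6 = 1716/4140 = 0.414.

0.414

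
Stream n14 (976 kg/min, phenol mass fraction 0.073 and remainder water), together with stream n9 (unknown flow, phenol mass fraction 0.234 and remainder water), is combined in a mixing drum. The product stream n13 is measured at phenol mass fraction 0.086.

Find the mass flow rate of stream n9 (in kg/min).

85.73 kg/min

Let n9 be the unknown flow. Total out = 976 + n9.
phenol balance: 71.248 + 0.234·n9 = 0.086·(976 + n9)
(0.234 − 0.086)·n9 = 0.086×976 − 71.248 = 12.688
n9 = 12.688 / 0.148 = 85.73 kg/min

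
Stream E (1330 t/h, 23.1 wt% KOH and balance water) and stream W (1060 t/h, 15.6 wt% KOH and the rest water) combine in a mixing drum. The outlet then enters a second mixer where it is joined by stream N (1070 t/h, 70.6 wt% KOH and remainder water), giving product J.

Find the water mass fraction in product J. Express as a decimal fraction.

0.6451

Overall, product flow = 3460 t/h.
water in = 1330×0.769 + 1060×0.844 + 1070×0.294 = 2232 t/h.
water fraction in J = 0.6451.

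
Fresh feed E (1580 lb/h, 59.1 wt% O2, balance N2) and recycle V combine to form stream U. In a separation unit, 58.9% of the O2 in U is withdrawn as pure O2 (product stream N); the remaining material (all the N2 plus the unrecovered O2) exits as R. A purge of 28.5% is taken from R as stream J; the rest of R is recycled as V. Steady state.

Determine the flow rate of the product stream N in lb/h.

778.9 lb/h

O2 in U: m_A = 1580×0.591 + (1−0.285)·(1−0.589)·m_A, so m_A = 933.78/0.7061 = 1322.4 lb/h.
Product N = 0.589×1322.4 = 778.88 lb/h.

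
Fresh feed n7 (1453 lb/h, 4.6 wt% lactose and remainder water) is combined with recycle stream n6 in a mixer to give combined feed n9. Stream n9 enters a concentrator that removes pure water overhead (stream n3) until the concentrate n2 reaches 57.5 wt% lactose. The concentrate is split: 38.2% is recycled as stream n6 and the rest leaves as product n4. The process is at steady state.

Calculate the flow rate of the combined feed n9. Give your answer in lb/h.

1525 lb/h

Overall lactose balance (none leaves overhead): lactose in fresh feed = lactose in product, i.e. 1453×0.046 = (1−0.382)·n2·0.575.
n2 = 66.838/(0.575×0.618) = 188.09 lb/h.
Recycle n6 = 0.382×188.09 = 71.851 lb/h.
Combined feed n9 = 1453 + 71.851 = 1524.9 lb/h.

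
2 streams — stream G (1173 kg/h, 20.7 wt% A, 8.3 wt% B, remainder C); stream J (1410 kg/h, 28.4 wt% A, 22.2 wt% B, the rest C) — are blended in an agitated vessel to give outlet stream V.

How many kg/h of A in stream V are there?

A out = A in = 1173×0.207 + 1410×0.284 = 643.25 kg/h.

643.3 kg/h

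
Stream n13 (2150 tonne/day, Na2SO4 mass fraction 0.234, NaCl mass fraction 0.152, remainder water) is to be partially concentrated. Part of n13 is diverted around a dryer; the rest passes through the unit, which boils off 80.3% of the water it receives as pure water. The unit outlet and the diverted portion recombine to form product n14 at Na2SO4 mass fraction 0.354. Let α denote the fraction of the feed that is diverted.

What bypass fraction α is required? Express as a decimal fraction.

0.312

All 2150×0.234 = 503.1 tonne/day of Na2SO4 reaches n14, so n14 = 503.1/0.354 = 1421.2 tonne/day and vapour = 728.81 tonne/day.
The evaporator receives (1−α)·2150 of feed at 0.614 water and removes 0.803 of that water:
0.803×0.614×(1−α)×2150 = 728.81
(1−α) = 728.81/1060 = 0.6875;  α = 0.3125.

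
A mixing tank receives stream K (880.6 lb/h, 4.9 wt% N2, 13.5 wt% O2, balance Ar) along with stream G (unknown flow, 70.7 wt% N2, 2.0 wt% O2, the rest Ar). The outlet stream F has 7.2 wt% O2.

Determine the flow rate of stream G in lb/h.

1067 lb/h

Let G be the unknown flow. Total out = 880.6 + G.
O2 balance: 118.88 + 0.020·G = 0.072·(880.6 + G)
(0.020 − 0.072)·G = 0.072×880.6 − 118.88 = -55.478
G = -55.478 / -0.052 = 1066.9 lb/h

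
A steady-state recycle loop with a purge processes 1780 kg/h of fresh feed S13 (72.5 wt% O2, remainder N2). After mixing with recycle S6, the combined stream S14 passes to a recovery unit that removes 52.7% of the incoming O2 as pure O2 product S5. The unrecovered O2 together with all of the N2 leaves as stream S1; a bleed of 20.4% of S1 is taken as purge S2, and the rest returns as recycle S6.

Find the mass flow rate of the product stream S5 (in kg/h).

1091 kg/h

O2 in S14: m_A = 1780×0.725 + (1−0.204)·(1−0.527)·m_A, so m_A = 1290.5/0.6235 = 2069.8 kg/h.
Product S5 = 0.527×2069.8 = 1090.8 kg/h.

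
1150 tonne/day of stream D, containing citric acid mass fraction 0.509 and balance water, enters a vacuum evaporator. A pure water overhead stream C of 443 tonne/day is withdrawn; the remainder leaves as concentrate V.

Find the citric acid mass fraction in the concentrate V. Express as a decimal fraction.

0.828

citric acid is not removed: 1150×0.509 = 585.35 tonne/day of citric acid enters V.
Concentrate = 1150 − 443 = 707 tonne/day.
Mass fraction = 585.35/707 = 0.828.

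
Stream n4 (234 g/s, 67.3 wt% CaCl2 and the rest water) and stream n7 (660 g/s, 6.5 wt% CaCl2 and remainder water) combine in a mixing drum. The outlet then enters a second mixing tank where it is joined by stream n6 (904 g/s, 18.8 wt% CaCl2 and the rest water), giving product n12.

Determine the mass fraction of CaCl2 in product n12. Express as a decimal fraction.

0.206

Overall, product flow = 1798 g/s.
CaCl2 in = 234×0.673 + 660×0.065 + 904×0.188 = 370.33 g/s.
CaCl2 fraction in n12 = 0.206.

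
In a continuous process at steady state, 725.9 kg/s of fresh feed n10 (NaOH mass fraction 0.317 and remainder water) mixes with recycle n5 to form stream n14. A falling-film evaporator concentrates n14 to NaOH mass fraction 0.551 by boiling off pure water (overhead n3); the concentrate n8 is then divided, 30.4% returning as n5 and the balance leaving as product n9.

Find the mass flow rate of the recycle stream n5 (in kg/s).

Overall NaOH balance (none leaves overhead): NaOH in fresh feed = NaOH in product, i.e. 725.9×0.317 = (1−0.304)·n8·0.551.
n8 = 230.11/(0.551×0.696) = 600.03 kg/s.
Recycle n5 = 0.304×600.03 = 182.41 kg/s.

182.4 kg/s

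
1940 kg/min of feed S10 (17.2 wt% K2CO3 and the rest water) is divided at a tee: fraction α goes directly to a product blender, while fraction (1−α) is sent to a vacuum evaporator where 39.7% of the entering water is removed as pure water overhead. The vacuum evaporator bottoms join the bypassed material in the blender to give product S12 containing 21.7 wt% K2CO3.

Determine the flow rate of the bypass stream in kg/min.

716.1 kg/min

All 1940×0.172 = 333.68 kg/min of K2CO3 reaches S12, so S12 = 333.68/0.217 = 1537.7 kg/min and vapour = 402.3 kg/min.
The evaporator receives (1−α)·1940 of feed at 0.828 water and removes 0.397 of that water:
0.397×0.828×(1−α)×1940 = 402.3
(1−α) = 402.3/637.71 = 0.6309;  α = 0.3691.
Bypass flow = 0.3691×1940 = 716.13 kg/min.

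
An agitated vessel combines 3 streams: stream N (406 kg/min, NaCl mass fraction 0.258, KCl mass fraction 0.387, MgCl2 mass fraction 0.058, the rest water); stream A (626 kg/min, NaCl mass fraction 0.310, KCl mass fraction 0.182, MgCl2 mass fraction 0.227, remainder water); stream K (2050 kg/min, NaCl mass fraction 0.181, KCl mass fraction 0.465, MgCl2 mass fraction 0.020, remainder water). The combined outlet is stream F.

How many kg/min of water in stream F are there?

981.2 kg/min

water out = water in = 406×0.297 + 626×0.281 + 2050×0.334 = 981.19 kg/min.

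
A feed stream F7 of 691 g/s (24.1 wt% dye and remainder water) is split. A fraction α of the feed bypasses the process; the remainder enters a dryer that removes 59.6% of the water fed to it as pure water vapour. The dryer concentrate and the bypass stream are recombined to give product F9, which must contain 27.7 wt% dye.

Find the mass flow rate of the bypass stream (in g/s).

492.5 g/s

All 691×0.241 = 166.53 g/s of dye reaches F9, so F9 = 166.53/0.277 = 601.19 g/s and vapour = 89.805 g/s.
The evaporator receives (1−α)·691 of feed at 0.759 water and removes 0.596 of that water:
0.596×0.759×(1−α)×691 = 89.805
(1−α) = 89.805/312.58 = 0.2873;  α = 0.7127.
Bypass flow = 0.7127×691 = 492.48 g/s.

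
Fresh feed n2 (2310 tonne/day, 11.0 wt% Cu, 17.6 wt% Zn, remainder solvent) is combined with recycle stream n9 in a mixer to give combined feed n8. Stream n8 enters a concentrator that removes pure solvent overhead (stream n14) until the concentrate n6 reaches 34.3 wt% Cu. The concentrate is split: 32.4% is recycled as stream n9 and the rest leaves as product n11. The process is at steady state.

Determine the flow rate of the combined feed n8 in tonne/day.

2665 tonne/day

Overall Cu balance (none leaves overhead): Cu in fresh feed = Cu in product, i.e. 2310×0.110 = (1−0.324)·n6·0.343.
n6 = 254.1/(0.343×0.676) = 1095.9 tonne/day.
Recycle n9 = 0.324×1095.9 = 355.07 tonne/day.
Combined feed n8 = 2310 + 355.07 = 2665.1 tonne/day.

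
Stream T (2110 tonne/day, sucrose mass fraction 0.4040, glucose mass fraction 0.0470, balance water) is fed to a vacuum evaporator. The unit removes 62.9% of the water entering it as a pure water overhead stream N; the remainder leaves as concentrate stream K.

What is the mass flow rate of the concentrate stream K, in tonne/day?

1381 tonne/day

water entering = 2110×0.549 = 1158.4 tonne/day; overhead removed = 0.629×1158.4 = 728.63 tonne/day.
Concentrate = 2110 − 728.63 = 1381.4 tonne/day.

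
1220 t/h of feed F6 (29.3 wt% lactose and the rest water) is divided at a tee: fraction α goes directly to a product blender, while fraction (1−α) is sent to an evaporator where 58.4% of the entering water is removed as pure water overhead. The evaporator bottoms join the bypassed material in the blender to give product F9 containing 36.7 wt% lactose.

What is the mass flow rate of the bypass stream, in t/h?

All 1220×0.293 = 357.46 t/h of lactose reaches F9, so F9 = 357.46/0.367 = 974.01 t/h and vapour = 245.99 t/h.
The evaporator receives (1−α)·1220 of feed at 0.707 water and removes 0.584 of that water:
0.584×0.707×(1−α)×1220 = 245.99
(1−α) = 245.99/503.72 = 0.4884;  α = 0.5116.
Bypass flow = 0.5116×1220 = 624.21 t/h.

624.2 t/h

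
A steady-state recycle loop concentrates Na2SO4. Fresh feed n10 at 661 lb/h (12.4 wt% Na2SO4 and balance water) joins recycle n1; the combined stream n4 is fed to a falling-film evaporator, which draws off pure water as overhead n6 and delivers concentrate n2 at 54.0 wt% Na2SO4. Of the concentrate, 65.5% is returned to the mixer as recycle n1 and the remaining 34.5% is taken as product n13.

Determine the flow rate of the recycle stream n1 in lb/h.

Overall Na2SO4 balance (none leaves overhead): Na2SO4 in fresh feed = Na2SO4 in product, i.e. 661×0.124 = (1−0.655)·n2·0.540.
n2 = 81.964/(0.540×0.345) = 439.96 lb/h.
Recycle n1 = 0.655×439.96 = 288.17 lb/h.

288.2 lb/h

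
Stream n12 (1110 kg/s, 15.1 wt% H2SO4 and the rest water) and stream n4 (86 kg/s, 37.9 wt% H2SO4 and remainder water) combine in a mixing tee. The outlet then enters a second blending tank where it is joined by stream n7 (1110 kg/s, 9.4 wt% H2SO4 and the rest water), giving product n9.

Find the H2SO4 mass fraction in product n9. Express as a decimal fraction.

Overall, product flow = 2306 kg/s.
H2SO4 in = 1110×0.151 + 86×0.379 + 1110×0.094 = 304.54 kg/s.
H2SO4 fraction in n9 = 0.132.

0.132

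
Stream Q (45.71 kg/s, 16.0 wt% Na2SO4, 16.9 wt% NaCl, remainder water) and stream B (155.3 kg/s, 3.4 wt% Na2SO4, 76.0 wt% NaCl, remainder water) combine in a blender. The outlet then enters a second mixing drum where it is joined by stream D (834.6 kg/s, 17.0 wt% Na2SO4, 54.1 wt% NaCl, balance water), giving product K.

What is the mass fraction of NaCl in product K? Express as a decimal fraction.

0.5574

Overall, product flow = 1035.6 kg/s.
NaCl in = 45.71×0.169 + 155.3×0.760 + 834.6×0.541 = 577.27 kg/s.
NaCl fraction in K = 0.5574.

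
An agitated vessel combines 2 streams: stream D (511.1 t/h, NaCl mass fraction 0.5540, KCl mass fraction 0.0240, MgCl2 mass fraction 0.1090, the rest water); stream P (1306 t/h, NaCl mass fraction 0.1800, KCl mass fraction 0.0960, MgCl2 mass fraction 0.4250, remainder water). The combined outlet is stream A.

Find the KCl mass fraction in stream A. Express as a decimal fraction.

0.0757

Total flow out = 511.1 + 1306 = 1817.1 t/h.
KCl in = 511.1×0.024 + 1306×0.096 = 137.64 t/h.
KCl mass fraction in A = 137.64/1817.1 = 0.0757.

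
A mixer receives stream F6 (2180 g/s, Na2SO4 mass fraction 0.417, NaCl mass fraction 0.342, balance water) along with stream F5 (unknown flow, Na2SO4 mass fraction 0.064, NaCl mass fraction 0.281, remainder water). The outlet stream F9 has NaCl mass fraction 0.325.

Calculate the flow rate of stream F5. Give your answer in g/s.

Let F5 be the unknown flow. Total out = 2180 + F5.
NaCl balance: 745.56 + 0.281·F5 = 0.325·(2180 + F5)
(0.281 − 0.325)·F5 = 0.325×2180 − 745.56 = -37.06
F5 = -37.06 / -0.044 = 842.27 g/s

842.3 g/s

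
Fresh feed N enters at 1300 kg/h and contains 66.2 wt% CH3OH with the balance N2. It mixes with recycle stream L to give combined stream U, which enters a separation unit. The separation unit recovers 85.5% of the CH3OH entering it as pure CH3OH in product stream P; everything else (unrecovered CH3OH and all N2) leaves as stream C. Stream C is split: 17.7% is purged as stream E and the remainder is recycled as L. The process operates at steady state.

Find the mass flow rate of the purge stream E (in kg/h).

N2 enters only via N and leaves only via the purge: 1300×0.338 = 0.177×(N2 in C), and the separation unit passes all N2, so N2 in U = N2 in C = 2482.5 kg/h.
CH3OH in U: m_A = 1300×0.662 + (1−0.177)·(1−0.855)·m_A, so m_A = 860.6/0.8807 = 977.22 kg/h.
C = (1−0.855)×977.22 + 2482.5 = 2624.2 kg/h.
Purge E = 0.177×2624.2 = 464.48 kg/h.

464.5 kg/h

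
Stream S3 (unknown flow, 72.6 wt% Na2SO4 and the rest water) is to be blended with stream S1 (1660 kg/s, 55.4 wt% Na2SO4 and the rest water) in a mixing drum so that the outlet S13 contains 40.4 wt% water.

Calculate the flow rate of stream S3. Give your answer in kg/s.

Let S3 be the unknown flow. Total out = 1660 + S3.
water balance: 740.36 + 0.274·S3 = 0.404·(1660 + S3)
(0.274 − 0.404)·S3 = 0.404×1660 − 740.36 = -69.72
S3 = -69.72 / -0.130 = 536.31 kg/s

536.3 kg/s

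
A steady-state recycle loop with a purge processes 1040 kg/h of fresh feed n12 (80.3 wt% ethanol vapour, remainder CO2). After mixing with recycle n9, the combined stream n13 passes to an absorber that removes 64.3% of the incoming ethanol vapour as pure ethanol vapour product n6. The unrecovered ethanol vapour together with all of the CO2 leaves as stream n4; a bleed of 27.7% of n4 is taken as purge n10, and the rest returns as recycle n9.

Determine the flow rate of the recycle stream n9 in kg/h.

CO2 enters only via n12 and leaves only via the purge: 1040×0.197 = 0.277×(CO2 in n4), and the absorber passes all CO2, so CO2 in n13 = CO2 in n4 = 739.64 kg/h.
ethanol vapour in n13: m_A = 1040×0.803 + (1−0.277)·(1−0.643)·m_A, so m_A = 835.12/0.7419 = 1125.7 kg/h.
n4 = (1−0.643)×1125.7 + 739.64 = 1141.5 kg/h.
Recycle n9 = (1−0.277)×1141.5 = 825.31 kg/h.

825.3 kg/h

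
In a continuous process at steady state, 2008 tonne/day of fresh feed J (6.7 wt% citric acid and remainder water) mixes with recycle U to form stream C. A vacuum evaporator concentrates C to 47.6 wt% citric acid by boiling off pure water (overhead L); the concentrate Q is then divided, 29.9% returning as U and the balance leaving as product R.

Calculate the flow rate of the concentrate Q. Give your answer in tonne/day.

403.2 tonne/day

Overall citric acid balance (none leaves overhead): citric acid in fresh feed = citric acid in product, i.e. 2008×0.067 = (1−0.299)·Q·0.476.
Q = 134.54/(0.476×0.701) = 403.19 tonne/day.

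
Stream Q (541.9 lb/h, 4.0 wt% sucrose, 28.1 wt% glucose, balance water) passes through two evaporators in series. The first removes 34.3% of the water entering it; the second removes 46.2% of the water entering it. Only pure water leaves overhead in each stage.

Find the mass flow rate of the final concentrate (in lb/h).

304 lb/h

water in feed = 541.9×0.679 = 367.95 lb/h.
After stage 1: water left = (1−0.343)×367.95 = 241.74; stream total = 415.69 lb/h.
After stage 2: water left = (1−0.462)×241.74 = 130.06; final concentrate = 304.01 lb/h.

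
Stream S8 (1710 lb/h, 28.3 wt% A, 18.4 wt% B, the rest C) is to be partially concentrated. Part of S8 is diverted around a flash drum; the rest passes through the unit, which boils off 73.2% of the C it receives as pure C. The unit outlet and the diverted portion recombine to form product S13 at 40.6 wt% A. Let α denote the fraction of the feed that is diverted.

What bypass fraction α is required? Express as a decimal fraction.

All 1710×0.283 = 483.93 lb/h of A reaches S13, so S13 = 483.93/0.406 = 1191.9 lb/h and vapour = 518.05 lb/h.
The evaporator receives (1−α)·1710 of feed at 0.533 C and removes 0.732 of that C:
0.732×0.533×(1−α)×1710 = 518.05
(1−α) = 518.05/667.17 = 0.7765;  α = 0.2235.

0.224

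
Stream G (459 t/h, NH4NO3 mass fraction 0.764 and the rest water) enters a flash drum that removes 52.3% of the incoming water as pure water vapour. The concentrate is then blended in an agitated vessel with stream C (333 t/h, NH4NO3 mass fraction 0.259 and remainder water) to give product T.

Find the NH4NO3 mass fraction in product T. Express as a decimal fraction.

0.594

Vapour removed = 0.523×0.236×459 = 56.653 t/h; concentrate = 402.35 t/h.
NH4NO3 reaching the mixer = 350.68 (from concentrate) + 333×0.259 = 436.92 t/h.
Product flow = 402.35 + 333 = 735.35 t/h; NH4NO3 fraction = 0.594.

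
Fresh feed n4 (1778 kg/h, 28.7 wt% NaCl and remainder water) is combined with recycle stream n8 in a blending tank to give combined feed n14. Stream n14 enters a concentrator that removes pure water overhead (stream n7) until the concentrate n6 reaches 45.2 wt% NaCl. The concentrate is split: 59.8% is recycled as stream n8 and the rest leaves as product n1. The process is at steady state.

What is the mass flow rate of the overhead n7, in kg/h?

649 kg/h

Overall NaCl balance (none leaves overhead): NaCl in fresh feed = NaCl in product, i.e. 1778×0.287 = (1−0.598)·n6·0.452.
n6 = 510.29/(0.452×0.402) = 2808.3 kg/h.
Recycle n8 = 0.598×2808.3 = 1679.4 kg/h.
Combined feed n14 = 1778 + 1679.4 = 3457.4 kg/h.
Overhead n7 = n14 − n6 = 3457.4 − 2808.3 = 649.05 kg/h.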